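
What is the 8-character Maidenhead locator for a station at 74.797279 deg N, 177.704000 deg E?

RQ84ut41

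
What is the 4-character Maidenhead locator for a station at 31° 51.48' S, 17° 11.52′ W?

IF18

Shift to the Maidenhead origin (180°W, 90°S): lon 162.81, lat 58.14.
Field (20°×10°, letters A–R): lon ⌊162.81/20⌋ = 8 → I; lat ⌊58.14/10⌋ = 5 → F.
Square (2°×1°, digits 0–9): lon ⌊2.81/2⌋ = 1; lat ⌊8.14/1⌋ = 8.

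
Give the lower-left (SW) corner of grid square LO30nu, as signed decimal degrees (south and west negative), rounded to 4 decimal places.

50.8333, 47.0833

Field L=11, O=14: +11·20° lon, +14·10° lat → SW at lon 40°, lat 50°.
Square 3, 0: +3·2° lon, +0·1° lat → SW at lon 46°, lat 50°.
Subsquare n=13, u=20: +13·0.0833333° lon, +20·0.0416667° lat → SW at lon 47.0833°, lat 50.8333°.
latitude 50.8333, longitude 47.0833.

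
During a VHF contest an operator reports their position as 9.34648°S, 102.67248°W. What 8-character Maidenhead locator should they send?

DI80pp96

Shift to the Maidenhead origin (180°W, 90°S): lon 77.32752, lat 80.65352.
Field: 77.32752/20 → 3 → D, 80.65352/10 → 8 → I; chars DI.
Square: 17.32752/2 → 8, 0.65352/1 → 0; chars 80.
Subsquare: 1.32752/0.0833333 → 15 → p, 0.65352/0.0416667 → 15 → p; chars pp.
Extended square: 0.07752/0.00833333 → 9, 0.02852/0.00416667 → 6; chars 96.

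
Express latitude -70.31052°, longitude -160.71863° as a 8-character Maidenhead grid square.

AB99pq35

Add 180° to longitude and 90° to latitude: 19.28137, 19.68948.
Field: 19.28137/20 → 0 → A, 19.68948/10 → 1 → B; chars AB.
Square: 19.28137/2 → 9, 9.68948/1 → 9; chars 99.
Subsquare: 1.28137/0.0833333 → 15 → p, 0.68948/0.0416667 → 16 → q; chars pq.
Extended square: 0.03137/0.00833333 → 3, 0.02281/0.00416667 → 5; chars 35.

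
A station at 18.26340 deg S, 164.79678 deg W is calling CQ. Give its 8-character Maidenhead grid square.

AH71or46

Offset from 180°W / 90°S: lon 15.20322°, lat 71.73660°.
Field: lon ⌊15.20322/20⌋ = 0 → A; lat ⌊71.73660/10⌋ = 7 → H.
Square: lon ⌊15.20322/2⌋ = 7; lat ⌊1.73660/1⌋ = 1.
Subsquare: lon ⌊1.20322/0.0833333⌋ = 14 → o; lat ⌊0.73660/0.0416667⌋ = 17 → r.
Extended square: lon ⌊0.03655/0.00833333⌋ = 4; lat ⌊0.02827/0.00416667⌋ = 6.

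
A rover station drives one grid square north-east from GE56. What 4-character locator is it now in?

Longitude square 5; +1 → 6.
Latitude square 6; +1 → 7.

GE67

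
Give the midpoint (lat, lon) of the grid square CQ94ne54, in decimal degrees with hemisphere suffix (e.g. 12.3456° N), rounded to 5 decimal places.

Field C=2, Q=16: +2·20° lon, +16·10° lat → SW at lon -140°, lat 70°.
Square 9, 4: +9·2° lon, +4·1° lat → SW at lon -122°, lat 74°.
Subsquare n=13, e=4: +13·0.0833333° lon, +4·0.0416667° lat → SW at lon -120.917°, lat 74.1667°.
Extended square 5, 4: +5·0.00833333° lon, +4·0.00416667° lat → SW at lon -120.875°, lat 74.1833°.
Cell spans 0.00833333° lon × 0.00416667° lat. Centre is SW corner plus half of each.
latitude 74.18542° N, longitude 120.87083° W.

74.18542° N, 120.87083° W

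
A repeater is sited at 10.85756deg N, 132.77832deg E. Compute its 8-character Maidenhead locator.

PK60ju35

Shift to the Maidenhead origin (180°W, 90°S): lon 312.77832, lat 100.85756.
Field: lon ⌊312.77832/20⌋ = 15 → P; lat ⌊100.85756/10⌋ = 10 → K.
Square: lon ⌊12.77832/2⌋ = 6; lat ⌊0.85756/1⌋ = 0.
Subsquare: lon ⌊0.77832/0.0833333⌋ = 9 → j; lat ⌊0.85756/0.0416667⌋ = 20 → u.
Extended square: lon ⌊0.02832/0.00833333⌋ = 3; lat ⌊0.02423/0.00416667⌋ = 5.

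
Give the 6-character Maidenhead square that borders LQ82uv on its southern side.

Latitude subsquare v = 21; −1 → 20 = u.
The longitude characters are unchanged.

LQ82uu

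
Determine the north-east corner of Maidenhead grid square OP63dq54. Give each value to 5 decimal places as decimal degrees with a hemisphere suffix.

Field O=14, P=15: +14·20° lon, +15·10° lat → SW at lon 100°, lat 60°.
Square 6, 3: +6·2° lon, +3·1° lat → SW at lon 112°, lat 63°.
Subsquare d=3, q=16: +3·0.0833333° lon, +16·0.0416667° lat → SW at lon 112.25°, lat 63.6667°.
Extended square 5, 4: +5·0.00833333° lon, +4·0.00416667° lat → SW at lon 112.292°, lat 63.6833°.
Cell spans 0.00833333° lon × 0.00416667° lat. NE corner is SW corner plus one full cell.
latitude 63.68750° N, longitude 112.30000° E.

63.68750° N, 112.30000° E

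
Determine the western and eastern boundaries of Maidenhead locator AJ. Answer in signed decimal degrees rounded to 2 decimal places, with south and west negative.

-180.00, -160.00

Field A=0, J=9: +0·20° lon, +9·10° lat → SW at lon -180°, lat 0°.
Cell spans 20° lon × 10° lat.
west -180.00, east -160.00.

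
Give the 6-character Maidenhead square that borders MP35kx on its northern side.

MP36ka

Latitude subsquare x = 23; +1 → 24, wraps to 0 = a, carry into square.
Latitude square 5; +1 → 6.
The longitude characters are unchanged.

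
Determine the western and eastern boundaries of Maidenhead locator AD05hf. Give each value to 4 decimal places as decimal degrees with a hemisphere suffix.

179.4167° W, 179.3333° W

Field A=0, D=3: +0·20° lon, +3·10° lat → SW at lon -180°, lat -60°.
Square 0, 5: +0·2° lon, +5·1° lat → SW at lon -180°, lat -55°.
Subsquare h=7, f=5: +7·0.0833333° lon, +5·0.0416667° lat → SW at lon -179.417°, lat -54.7917°.
Cell spans 0.0833333° lon × 0.0416667° lat.
west 179.4167° W, east 179.3333° W.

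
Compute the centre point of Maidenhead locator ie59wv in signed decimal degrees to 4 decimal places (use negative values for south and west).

-40.1042, -8.1250

Field I=8, E=4: +8·20° lon, +4·10° lat → SW at lon -20°, lat -50°.
Square 5, 9: +5·2° lon, +9·1° lat → SW at lon -10°, lat -41°.
Subsquare w=22, v=21: +22·0.0833333° lon, +21·0.0416667° lat → SW at lon -8.16667°, lat -40.125°.
Cell spans 0.0833333° lon × 0.0416667° lat. Centre is SW corner plus half of each.
latitude -40.1042, longitude -8.1250.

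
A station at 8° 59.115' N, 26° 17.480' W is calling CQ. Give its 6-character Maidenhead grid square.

HJ68ux

Shift to the Maidenhead origin (180°W, 90°S): lon 153.7087, lat 98.9853.
Field: lon ⌊153.7087/20⌋ = 7 → H; lat ⌊98.9853/10⌋ = 9 → J.
Square: lon ⌊13.7087/2⌋ = 6; lat ⌊8.9853/1⌋ = 8.
Subsquare: lon ⌊1.7087/0.0833333⌋ = 20 → u; lat ⌊0.9853/0.0416667⌋ = 23 → x.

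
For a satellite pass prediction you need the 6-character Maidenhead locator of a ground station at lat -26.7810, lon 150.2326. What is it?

QG53cf

Shift to the Maidenhead origin (180°W, 90°S): lon 330.2326, lat 63.2190.
Field (20°×10°, letters A–R): 330.2326/20 → 16 → Q, 63.2190/10 → 6 → G; chars QG.
Square (2°×1°, digits 0–9): 10.2326/2 → 5, 3.2190/1 → 3; chars 53.
Subsquare (5′×2.5′, letters a–x): 0.2326/0.0833333 → 2 → c, 0.2190/0.0416667 → 5 → f; chars cf.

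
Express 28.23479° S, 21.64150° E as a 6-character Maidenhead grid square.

Shift to the Maidenhead origin (180°W, 90°S): lon 201.6415, lat 61.7652.
Field (20°×10°, letters A–R): lon ⌊201.6415/20⌋ = 10 → K; lat ⌊61.7652/10⌋ = 6 → G.
Square (2°×1°, digits 0–9): lon ⌊1.6415/2⌋ = 0; lat ⌊1.7652/1⌋ = 1.
Subsquare (5′×2.5′, letters a–x): lon ⌊1.6415/0.0833333⌋ = 19 → t; lat ⌊0.7652/0.0416667⌋ = 18 → s.

KG01ts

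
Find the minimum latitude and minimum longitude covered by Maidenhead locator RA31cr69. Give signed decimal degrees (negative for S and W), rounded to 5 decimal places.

-88.25417, 166.21667

Field R=17, A=0: +17·20° lon, +0·10° lat → SW at lon 160°, lat -90°.
Square 3, 1: +3·2° lon, +1·1° lat → SW at lon 166°, lat -89°.
Subsquare c=2, r=17: +2·0.0833333° lon, +17·0.0416667° lat → SW at lon 166.167°, lat -88.2917°.
Extended square 6, 9: +6·0.00833333° lon, +9·0.00416667° lat → SW at lon 166.217°, lat -88.2542°.
latitude -88.25417, longitude 166.21667.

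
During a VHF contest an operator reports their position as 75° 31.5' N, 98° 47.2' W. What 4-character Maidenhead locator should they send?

Offset from 180°W / 90°S: lon 81.21°, lat 165.53°.
Field (20°×10°, letters A–R): 81.21/20 → 4 → E, 165.53/10 → 16 → Q; chars EQ.
Square (2°×1°, digits 0–9): 1.21/2 → 0, 5.53/1 → 5; chars 05.

EQ05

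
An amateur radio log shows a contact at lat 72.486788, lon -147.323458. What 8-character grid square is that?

Offset from 180°W / 90°S: lon 32.67654°, lat 162.48679°.
Field: 32.67654/20 → 1 → B, 162.48679/10 → 16 → Q; chars BQ.
Square: 12.67654/2 → 6, 2.48679/1 → 2; chars 62.
Subsquare: 0.67654/0.0833333 → 8 → i, 0.48679/0.0416667 → 11 → l; chars il.
Extended square: 0.00988/0.00833333 → 1, 0.02845/0.00416667 → 6; chars 16.

BQ62il16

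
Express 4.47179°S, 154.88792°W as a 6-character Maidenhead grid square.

Add 180° to longitude and 90° to latitude: 25.1121, 85.5282.
Field: lon ⌊25.1121/20⌋ = 1 → B; lat ⌊85.5282/10⌋ = 8 → I.
Square: lon ⌊5.1121/2⌋ = 2; lat ⌊5.5282/1⌋ = 5.
Subsquare: lon ⌊1.1121/0.0833333⌋ = 13 → n; lat ⌊0.5282/0.0416667⌋ = 12 → m.

BI25nm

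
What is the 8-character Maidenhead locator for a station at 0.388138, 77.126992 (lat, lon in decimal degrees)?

MJ80nj53

Shift to the Maidenhead origin (180°W, 90°S): lon 257.12699, lat 90.38814.
Field: 257.12699/20 → 12 → M, 90.38814/10 → 9 → J; chars MJ.
Square: 17.12699/2 → 8, 0.38814/1 → 0; chars 80.
Subsquare: 1.12699/0.0833333 → 13 → n, 0.38814/0.0416667 → 9 → j; chars nj.
Extended square: 0.04366/0.00833333 → 5, 0.01314/0.00416667 → 3; chars 53.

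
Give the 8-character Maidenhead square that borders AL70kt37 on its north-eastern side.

Longitude extended square 3; +1 → 4.
Latitude extended square 7; +1 → 8.

AL70kt48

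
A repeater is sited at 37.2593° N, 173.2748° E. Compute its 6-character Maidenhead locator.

Shift to the Maidenhead origin (180°W, 90°S): lon 353.2748, lat 127.2593.
Field: 353.2748/20 → 17 → R, 127.2593/10 → 12 → M; chars RM.
Square: 13.2748/2 → 6, 7.2593/1 → 7; chars 67.
Subsquare: 1.2748/0.0833333 → 15 → p, 0.2593/0.0416667 → 6 → g; chars pg.

RM67pg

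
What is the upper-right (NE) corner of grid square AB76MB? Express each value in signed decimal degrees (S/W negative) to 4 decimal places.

Field A=0, B=1: +0·20° lon, +1·10° lat → SW at lon -180°, lat -80°.
Square 7, 6: +7·2° lon, +6·1° lat → SW at lon -166°, lat -74°.
Subsquare m=12, b=1: +12·0.0833333° lon, +1·0.0416667° lat → SW at lon -165°, lat -73.9583°.
Cell spans 0.0833333° lon × 0.0416667° lat. NE corner is SW corner plus one full cell.
latitude -73.9167, longitude -164.9167.

-73.9167, -164.9167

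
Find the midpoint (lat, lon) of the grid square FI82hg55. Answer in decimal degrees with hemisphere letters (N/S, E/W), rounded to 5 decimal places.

7.72708° S, 63.37083° W

Field F=5, I=8: +5·20° lon, +8·10° lat → SW at lon -80°, lat -10°.
Square 8, 2: +8·2° lon, +2·1° lat → SW at lon -64°, lat -8°.
Subsquare h=7, g=6: +7·0.0833333° lon, +6·0.0416667° lat → SW at lon -63.4167°, lat -7.75°.
Extended square 5, 5: +5·0.00833333° lon, +5·0.00416667° lat → SW at lon -63.375°, lat -7.72917°.
Cell spans 0.00833333° lon × 0.00416667° lat. Centre is SW corner plus half of each.
latitude 7.72708° S, longitude 63.37083° W.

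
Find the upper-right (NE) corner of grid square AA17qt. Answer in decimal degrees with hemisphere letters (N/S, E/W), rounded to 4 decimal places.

Field A=0, A=0: +0·20° lon, +0·10° lat → SW at lon -180°, lat -90°.
Square 1, 7: +1·2° lon, +7·1° lat → SW at lon -178°, lat -83°.
Subsquare q=16, t=19: +16·0.0833333° lon, +19·0.0416667° lat → SW at lon -176.667°, lat -82.2083°.
Cell spans 0.0833333° lon × 0.0416667° lat. NE corner is SW corner plus one full cell.
latitude 82.1667° S, longitude 176.5833° W.

82.1667° S, 176.5833° W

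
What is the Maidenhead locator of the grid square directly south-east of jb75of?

JB75pe

Longitude subsquare o = 14; +1 → 15 = p.
Latitude subsquare f = 5; −1 → 4 = e.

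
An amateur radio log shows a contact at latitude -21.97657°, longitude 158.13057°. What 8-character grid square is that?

Add 180° to longitude and 90° to latitude: 338.13057, 68.02343.
Field (20°×10°, letters A–R): 338.13057/20 → 16 → Q, 68.02343/10 → 6 → G; chars QG.
Square (2°×1°, digits 0–9): 18.13057/2 → 9, 8.02343/1 → 8; chars 98.
Subsquare (5′×2.5′, letters a–x): 0.13057/0.0833333 → 1 → b, 0.02343/0.0416667 → 0 → a; chars ba.
Extended square (30″×15″, digits 0–9): 0.04724/0.00833333 → 5, 0.02343/0.00416667 → 5; chars 55.

QG98ba55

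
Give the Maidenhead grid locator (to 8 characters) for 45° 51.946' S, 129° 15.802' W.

CE54id82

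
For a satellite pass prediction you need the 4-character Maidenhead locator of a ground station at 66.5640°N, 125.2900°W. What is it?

Offset from 180°W / 90°S: lon 54.71°, lat 156.56°.
Field (20°×10°, letters A–R): 54.71/20 → 2 → C, 156.56/10 → 15 → P; chars CP.
Square (2°×1°, digits 0–9): 14.71/2 → 7, 6.56/1 → 6; chars 76.

CP76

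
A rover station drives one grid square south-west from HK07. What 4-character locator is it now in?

Longitude square 0; −1 → -1, wraps to 9, carry into field.
Longitude field H = 7; −1 → 6 = G.
Latitude square 7; −1 → 6.

GK96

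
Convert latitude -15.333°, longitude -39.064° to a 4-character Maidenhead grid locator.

HH04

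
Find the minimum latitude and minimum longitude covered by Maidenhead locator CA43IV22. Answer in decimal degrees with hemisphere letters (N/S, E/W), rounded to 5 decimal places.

86.11667° S, 131.31667° W

Field C=2, A=0: +2·20° lon, +0·10° lat → SW at lon -140°, lat -90°.
Square 4, 3: +4·2° lon, +3·1° lat → SW at lon -132°, lat -87°.
Subsquare i=8, v=21: +8·0.0833333° lon, +21·0.0416667° lat → SW at lon -131.333°, lat -86.125°.
Extended square 2, 2: +2·0.00833333° lon, +2·0.00416667° lat → SW at lon -131.317°, lat -86.1167°.
latitude 86.11667° S, longitude 131.31667° W.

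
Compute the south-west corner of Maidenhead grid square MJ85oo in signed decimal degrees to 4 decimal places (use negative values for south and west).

5.5833, 77.1667

Field M=12, J=9: +12·20° lon, +9·10° lat → SW at lon 60°, lat 0°.
Square 8, 5: +8·2° lon, +5·1° lat → SW at lon 76°, lat 5°.
Subsquare o=14, o=14: +14·0.0833333° lon, +14·0.0416667° lat → SW at lon 77.1667°, lat 5.58333°.
latitude 5.5833, longitude 77.1667.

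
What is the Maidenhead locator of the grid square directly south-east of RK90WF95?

RK90xf04

Longitude extended square 9; +1 → 10, wraps to 0, carry into subsquare.
Longitude subsquare w = 22; +1 → 23 = x.
Latitude extended square 5; −1 → 4.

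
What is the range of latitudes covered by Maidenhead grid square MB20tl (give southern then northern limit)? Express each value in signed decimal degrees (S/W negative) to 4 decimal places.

-79.5417, -79.5000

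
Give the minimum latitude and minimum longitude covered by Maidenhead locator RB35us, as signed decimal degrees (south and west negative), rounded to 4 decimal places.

Field R=17, B=1: +17·20° lon, +1·10° lat → SW at lon 160°, lat -80°.
Square 3, 5: +3·2° lon, +5·1° lat → SW at lon 166°, lat -75°.
Subsquare u=20, s=18: +20·0.0833333° lon, +18·0.0416667° lat → SW at lon 167.667°, lat -74.25°.
latitude -74.2500, longitude 167.6667.

-74.2500, 167.6667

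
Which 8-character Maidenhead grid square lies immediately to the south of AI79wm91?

Latitude extended square 1; −1 → 0.
The longitude characters are unchanged.

AI79wm90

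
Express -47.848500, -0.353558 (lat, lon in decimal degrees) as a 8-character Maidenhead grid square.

IE92td76

Shift to the Maidenhead origin (180°W, 90°S): lon 179.64644, lat 42.15150.
Field: lon ⌊179.64644/20⌋ = 8 → I; lat ⌊42.15150/10⌋ = 4 → E.
Square: lon ⌊19.64644/2⌋ = 9; lat ⌊2.15150/1⌋ = 2.
Subsquare: lon ⌊1.64644/0.0833333⌋ = 19 → t; lat ⌊0.15150/0.0416667⌋ = 3 → d.
Extended square: lon ⌊0.06311/0.00833333⌋ = 7; lat ⌊0.02650/0.00416667⌋ = 6.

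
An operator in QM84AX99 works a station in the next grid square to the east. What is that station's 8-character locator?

QM84bx09

Longitude extended square 9; +1 → 10, wraps to 0, carry into subsquare.
Longitude subsquare a = 0; +1 → 1 = b.
The latitude characters are unchanged.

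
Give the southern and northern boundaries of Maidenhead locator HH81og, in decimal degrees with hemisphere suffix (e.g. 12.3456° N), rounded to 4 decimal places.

Field H=7, H=7: +7·20° lon, +7·10° lat → SW at lon -40°, lat -20°.
Square 8, 1: +8·2° lon, +1·1° lat → SW at lon -24°, lat -19°.
Subsquare o=14, g=6: +14·0.0833333° lon, +6·0.0416667° lat → SW at lon -22.8333°, lat -18.75°.
Cell spans 0.0833333° lon × 0.0416667° lat.
south 18.7500° S, north 18.7083° S.

18.7500° S, 18.7083° S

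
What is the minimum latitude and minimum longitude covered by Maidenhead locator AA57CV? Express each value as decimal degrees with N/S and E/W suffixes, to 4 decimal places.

82.1250° S, 169.8333° W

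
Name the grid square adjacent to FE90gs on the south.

FE90gr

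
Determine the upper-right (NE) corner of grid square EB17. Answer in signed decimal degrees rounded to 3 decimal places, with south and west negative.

Field E=4, B=1: +4·20° lon, +1·10° lat → SW at lon -100°, lat -80°.
Square 1, 7: +1·2° lon, +7·1° lat → SW at lon -98°, lat -73°.
Cell spans 2° lon × 1° lat. NE corner is SW corner plus one full cell.
latitude -72.000, longitude -96.000.

-72.000, -96.000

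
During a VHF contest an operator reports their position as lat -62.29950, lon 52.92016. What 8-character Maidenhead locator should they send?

LC67lq08

Offset from 180°W / 90°S: lon 232.92016°, lat 27.70050°.
Field (20°×10°, letters A–R): lon ⌊232.92016/20⌋ = 11 → L; lat ⌊27.70050/10⌋ = 2 → C.
Square (2°×1°, digits 0–9): lon ⌊12.92016/2⌋ = 6; lat ⌊7.70050/1⌋ = 7.
Subsquare (5′×2.5′, letters a–x): lon ⌊0.92016/0.0833333⌋ = 11 → l; lat ⌊0.70050/0.0416667⌋ = 16 → q.
Extended square (30″×15″, digits 0–9): lon ⌊0.00349/0.00833333⌋ = 0; lat ⌊0.03383/0.00416667⌋ = 8.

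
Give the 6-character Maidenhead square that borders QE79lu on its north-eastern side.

QE79mv

Longitude subsquare l = 11; +1 → 12 = m.
Latitude subsquare u = 20; +1 → 21 = v.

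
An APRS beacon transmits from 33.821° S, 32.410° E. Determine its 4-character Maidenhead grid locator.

KF66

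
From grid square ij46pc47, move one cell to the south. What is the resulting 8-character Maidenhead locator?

Latitude extended square 7; −1 → 6.
The longitude characters are unchanged.

IJ46pc46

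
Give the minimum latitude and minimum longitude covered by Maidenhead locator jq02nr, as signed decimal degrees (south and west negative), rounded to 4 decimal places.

Field J=9, Q=16: +9·20° lon, +16·10° lat → SW at lon 0°, lat 70°.
Square 0, 2: +0·2° lon, +2·1° lat → SW at lon 0°, lat 72°.
Subsquare n=13, r=17: +13·0.0833333° lon, +17·0.0416667° lat → SW at lon 1.08333°, lat 72.7083°.
latitude 72.7083, longitude 1.0833.

72.7083, 1.0833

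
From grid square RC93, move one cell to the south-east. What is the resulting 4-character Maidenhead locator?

AC02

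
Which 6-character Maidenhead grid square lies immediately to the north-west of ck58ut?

Longitude subsquare u = 20; −1 → 19 = t.
Latitude subsquare t = 19; +1 → 20 = u.

CK58tu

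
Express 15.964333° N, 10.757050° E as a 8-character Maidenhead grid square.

JK55jx01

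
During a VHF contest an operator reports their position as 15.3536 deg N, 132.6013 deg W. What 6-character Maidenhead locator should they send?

Shift to the Maidenhead origin (180°W, 90°S): lon 47.3987, lat 105.3536.
Field: lon ⌊47.3987/20⌋ = 2 → C; lat ⌊105.3536/10⌋ = 10 → K.
Square: lon ⌊7.3987/2⌋ = 3; lat ⌊5.3536/1⌋ = 5.
Subsquare: lon ⌊1.3987/0.0833333⌋ = 16 → q; lat ⌊0.3536/0.0416667⌋ = 8 → i.

CK35qi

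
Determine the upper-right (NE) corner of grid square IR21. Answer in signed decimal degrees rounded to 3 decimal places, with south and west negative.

Field I=8, R=17: +8·20° lon, +17·10° lat → SW at lon -20°, lat 80°.
Square 2, 1: +2·2° lon, +1·1° lat → SW at lon -16°, lat 81°.
Cell spans 2° lon × 1° lat. NE corner is SW corner plus one full cell.
latitude 82.000, longitude -14.000.

82.000, -14.000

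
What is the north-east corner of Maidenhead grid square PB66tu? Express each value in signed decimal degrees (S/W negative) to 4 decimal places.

Field P=15, B=1: +15·20° lon, +1·10° lat → SW at lon 120°, lat -80°.
Square 6, 6: +6·2° lon, +6·1° lat → SW at lon 132°, lat -74°.
Subsquare t=19, u=20: +19·0.0833333° lon, +20·0.0416667° lat → SW at lon 133.583°, lat -73.1667°.
Cell spans 0.0833333° lon × 0.0416667° lat. NE corner is SW corner plus one full cell.
latitude -73.1250, longitude 133.6667.

-73.1250, 133.6667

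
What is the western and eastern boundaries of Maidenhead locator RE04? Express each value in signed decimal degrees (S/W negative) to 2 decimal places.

160.00, 162.00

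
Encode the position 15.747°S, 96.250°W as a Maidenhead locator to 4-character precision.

EH14

Offset from 180°W / 90°S: lon 83.75°, lat 74.25°.
Field: 83.75/20 → 4 → E, 74.25/10 → 7 → H; chars EH.
Square: 3.75/2 → 1, 4.25/1 → 4; chars 14.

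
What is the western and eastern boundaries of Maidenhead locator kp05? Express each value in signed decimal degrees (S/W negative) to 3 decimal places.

Field K=10, P=15: +10·20° lon, +15·10° lat → SW at lon 20°, lat 60°.
Square 0, 5: +0·2° lon, +5·1° lat → SW at lon 20°, lat 65°.
Cell spans 2° lon × 1° lat.
west 20.000, east 22.000.

20.000, 22.000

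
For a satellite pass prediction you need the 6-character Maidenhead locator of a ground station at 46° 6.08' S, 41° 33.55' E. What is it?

LE03sv

Shift to the Maidenhead origin (180°W, 90°S): lon 221.5592, lat 43.8987.
Field (20°×10°, letters A–R): lon ⌊221.5592/20⌋ = 11 → L; lat ⌊43.8987/10⌋ = 4 → E.
Square (2°×1°, digits 0–9): lon ⌊1.5592/2⌋ = 0; lat ⌊3.8987/1⌋ = 3.
Subsquare (5′×2.5′, letters a–x): lon ⌊1.5592/0.0833333⌋ = 18 → s; lat ⌊0.8987/0.0416667⌋ = 21 → v.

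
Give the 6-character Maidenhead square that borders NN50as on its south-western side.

NN40xr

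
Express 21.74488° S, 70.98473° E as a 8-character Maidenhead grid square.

Add 180° to longitude and 90° to latitude: 250.98473, 68.25512.
Field: lon ⌊250.98473/20⌋ = 12 → M; lat ⌊68.25512/10⌋ = 6 → G.
Square: lon ⌊10.98473/2⌋ = 5; lat ⌊8.25512/1⌋ = 8.
Subsquare: lon ⌊0.98473/0.0833333⌋ = 11 → l; lat ⌊0.25512/0.0416667⌋ = 6 → g.
Extended square: lon ⌊0.06806/0.00833333⌋ = 8; lat ⌊0.00512/0.00416667⌋ = 1.

MG58lg81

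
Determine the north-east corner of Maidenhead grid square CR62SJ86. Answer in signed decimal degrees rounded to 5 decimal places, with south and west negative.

82.40417, -126.42500

Field C=2, R=17: +2·20° lon, +17·10° lat → SW at lon -140°, lat 80°.
Square 6, 2: +6·2° lon, +2·1° lat → SW at lon -128°, lat 82°.
Subsquare s=18, j=9: +18·0.0833333° lon, +9·0.0416667° lat → SW at lon -126.5°, lat 82.375°.
Extended square 8, 6: +8·0.00833333° lon, +6·0.00416667° lat → SW at lon -126.433°, lat 82.4°.
Cell spans 0.00833333° lon × 0.00416667° lat. NE corner is SW corner plus one full cell.
latitude 82.40417, longitude -126.42500.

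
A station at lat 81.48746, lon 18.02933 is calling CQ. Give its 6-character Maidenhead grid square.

JR91al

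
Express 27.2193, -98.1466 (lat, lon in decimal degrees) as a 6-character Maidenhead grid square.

Offset from 180°W / 90°S: lon 81.8534°, lat 117.2193°.
Field: lon ⌊81.8534/20⌋ = 4 → E; lat ⌊117.2193/10⌋ = 11 → L.
Square: lon ⌊1.8534/2⌋ = 0; lat ⌊7.2193/1⌋ = 7.
Subsquare: lon ⌊1.8534/0.0833333⌋ = 22 → w; lat ⌊0.2193/0.0416667⌋ = 5 → f.

EL07wf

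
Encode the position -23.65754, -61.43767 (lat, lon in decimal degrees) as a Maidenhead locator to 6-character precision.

FG96gi

Offset from 180°W / 90°S: lon 118.5623°, lat 66.3425°.
Field: lon ⌊118.5623/20⌋ = 5 → F; lat ⌊66.3425/10⌋ = 6 → G.
Square: lon ⌊18.5623/2⌋ = 9; lat ⌊6.3425/1⌋ = 6.
Subsquare: lon ⌊0.5623/0.0833333⌋ = 6 → g; lat ⌊0.3425/0.0416667⌋ = 8 → i.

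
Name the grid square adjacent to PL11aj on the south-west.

Longitude subsquare a = 0; −1 → -1, wraps to 23 = x, carry into square.
Longitude square 1; −1 → 0.
Latitude subsquare j = 9; −1 → 8 = i.

PL01xi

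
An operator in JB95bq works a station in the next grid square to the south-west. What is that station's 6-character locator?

Longitude subsquare b = 1; −1 → 0 = a.
Latitude subsquare q = 16; −1 → 15 = p.

JB95ap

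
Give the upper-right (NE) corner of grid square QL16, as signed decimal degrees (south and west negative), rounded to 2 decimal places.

27.00, 144.00

Field Q=16, L=11: +16·20° lon, +11·10° lat → SW at lon 140°, lat 20°.
Square 1, 6: +1·2° lon, +6·1° lat → SW at lon 142°, lat 26°.
Cell spans 2° lon × 1° lat. NE corner is SW corner plus one full cell.
latitude 27.00, longitude 144.00.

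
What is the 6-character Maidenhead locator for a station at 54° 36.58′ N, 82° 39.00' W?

EO84qo

Offset from 180°W / 90°S: lon 97.3500°, lat 144.6097°.
Field (20°×10°, letters A–R): lon ⌊97.3500/20⌋ = 4 → E; lat ⌊144.6097/10⌋ = 14 → O.
Square (2°×1°, digits 0–9): lon ⌊17.3500/2⌋ = 8; lat ⌊4.6097/1⌋ = 4.
Subsquare (5′×2.5′, letters a–x): lon ⌊1.3500/0.0833333⌋ = 16 → q; lat ⌊0.6097/0.0416667⌋ = 14 → o.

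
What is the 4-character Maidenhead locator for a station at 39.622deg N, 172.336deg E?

Add 180° to longitude and 90° to latitude: 352.34, 129.62.
Field: lon ⌊352.34/20⌋ = 17 → R; lat ⌊129.62/10⌋ = 12 → M.
Square: lon ⌊12.34/2⌋ = 6; lat ⌊9.62/1⌋ = 9.

RM69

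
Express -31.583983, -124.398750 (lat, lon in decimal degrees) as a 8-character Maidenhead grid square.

Offset from 180°W / 90°S: lon 55.60125°, lat 58.41602°.
Field (20°×10°, letters A–R): 55.60125/20 → 2 → C, 58.41602/10 → 5 → F; chars CF.
Square (2°×1°, digits 0–9): 15.60125/2 → 7, 8.41602/1 → 8; chars 78.
Subsquare (5′×2.5′, letters a–x): 1.60125/0.0833333 → 19 → t, 0.41602/0.0416667 → 9 → j; chars tj.
Extended square (30″×15″, digits 0–9): 0.01792/0.00833333 → 2, 0.04102/0.00416667 → 9; chars 29.

CF78tj29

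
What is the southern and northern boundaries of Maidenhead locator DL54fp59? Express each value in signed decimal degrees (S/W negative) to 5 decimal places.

Field D=3, L=11: +3·20° lon, +11·10° lat → SW at lon -120°, lat 20°.
Square 5, 4: +5·2° lon, +4·1° lat → SW at lon -110°, lat 24°.
Subsquare f=5, p=15: +5·0.0833333° lon, +15·0.0416667° lat → SW at lon -109.583°, lat 24.625°.
Extended square 5, 9: +5·0.00833333° lon, +9·0.00416667° lat → SW at lon -109.542°, lat 24.6625°.
Cell spans 0.00833333° lon × 0.00416667° lat.
south 24.66250, north 24.66667.

24.66250, 24.66667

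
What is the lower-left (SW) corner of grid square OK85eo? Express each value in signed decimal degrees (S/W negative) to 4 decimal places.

15.5833, 116.3333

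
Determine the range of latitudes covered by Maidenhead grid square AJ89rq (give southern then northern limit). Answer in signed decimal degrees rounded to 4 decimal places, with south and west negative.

9.6667, 9.7083

Field A=0, J=9: +0·20° lon, +9·10° lat → SW at lon -180°, lat 0°.
Square 8, 9: +8·2° lon, +9·1° lat → SW at lon -164°, lat 9°.
Subsquare r=17, q=16: +17·0.0833333° lon, +16·0.0416667° lat → SW at lon -162.583°, lat 9.66667°.
Cell spans 0.0833333° lon × 0.0416667° lat.
south 9.6667, north 9.7083.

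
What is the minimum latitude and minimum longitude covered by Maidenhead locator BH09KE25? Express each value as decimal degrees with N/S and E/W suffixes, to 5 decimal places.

10.81250° S, 159.15000° W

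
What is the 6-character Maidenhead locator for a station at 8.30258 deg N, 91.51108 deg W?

Offset from 180°W / 90°S: lon 88.4889°, lat 98.3026°.
Field: 88.4889/20 → 4 → E, 98.3026/10 → 9 → J; chars EJ.
Square: 8.4889/2 → 4, 8.3026/1 → 8; chars 48.
Subsquare: 0.4889/0.0833333 → 5 → f, 0.3026/0.0416667 → 7 → h; chars fh.

EJ48fh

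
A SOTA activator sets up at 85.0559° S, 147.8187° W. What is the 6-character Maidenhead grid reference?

Shift to the Maidenhead origin (180°W, 90°S): lon 32.1813, lat 4.9441.
Field (20°×10°, letters A–R): 32.1813/20 → 1 → B, 4.9441/10 → 0 → A; chars BA.
Square (2°×1°, digits 0–9): 12.1813/2 → 6, 4.9441/1 → 4; chars 64.
Subsquare (5′×2.5′, letters a–x): 0.1813/0.0833333 → 2 → c, 0.9441/0.0416667 → 22 → w; chars cw.

BA64cw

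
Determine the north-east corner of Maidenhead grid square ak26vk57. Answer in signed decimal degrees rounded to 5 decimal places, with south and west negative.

Field A=0, K=10: +0·20° lon, +10·10° lat → SW at lon -180°, lat 10°.
Square 2, 6: +2·2° lon, +6·1° lat → SW at lon -176°, lat 16°.
Subsquare v=21, k=10: +21·0.0833333° lon, +10·0.0416667° lat → SW at lon -174.25°, lat 16.4167°.
Extended square 5, 7: +5·0.00833333° lon, +7·0.00416667° lat → SW at lon -174.208°, lat 16.4458°.
Cell spans 0.00833333° lon × 0.00416667° lat. NE corner is SW corner plus one full cell.
latitude 16.45000, longitude -174.20000.

16.45000, -174.20000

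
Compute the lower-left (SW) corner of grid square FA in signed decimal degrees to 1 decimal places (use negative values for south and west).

-90.0, -80.0

Field F=5, A=0: +5·20° lon, +0·10° lat → SW at lon -80°, lat -90°.
latitude -90.0, longitude -80.0.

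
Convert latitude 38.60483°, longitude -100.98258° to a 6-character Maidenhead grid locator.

DM98mo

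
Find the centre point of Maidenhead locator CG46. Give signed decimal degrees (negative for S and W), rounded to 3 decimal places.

Field C=2, G=6: +2·20° lon, +6·10° lat → SW at lon -140°, lat -30°.
Square 4, 6: +4·2° lon, +6·1° lat → SW at lon -132°, lat -24°.
Cell spans 2° lon × 1° lat. Centre is SW corner plus half of each.
latitude -23.500, longitude -131.000.

-23.500, -131.000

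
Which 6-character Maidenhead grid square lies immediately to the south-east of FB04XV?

Longitude subsquare x = 23; +1 → 24, wraps to 0 = a, carry into square.
Longitude square 0; +1 → 1.
Latitude subsquare v = 21; −1 → 20 = u.

FB14au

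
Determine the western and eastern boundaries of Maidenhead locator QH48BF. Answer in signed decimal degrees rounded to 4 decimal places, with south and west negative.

Field Q=16, H=7: +16·20° lon, +7·10° lat → SW at lon 140°, lat -20°.
Square 4, 8: +4·2° lon, +8·1° lat → SW at lon 148°, lat -12°.
Subsquare b=1, f=5: +1·0.0833333° lon, +5·0.0416667° lat → SW at lon 148.083°, lat -11.7917°.
Cell spans 0.0833333° lon × 0.0416667° lat.
west 148.0833, east 148.1667.

148.0833, 148.1667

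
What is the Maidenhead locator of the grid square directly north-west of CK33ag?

Longitude subsquare a = 0; −1 → -1, wraps to 23 = x, carry into square.
Longitude square 3; −1 → 2.
Latitude subsquare g = 6; +1 → 7 = h.

CK23xh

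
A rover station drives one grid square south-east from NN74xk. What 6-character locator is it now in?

NN84aj

Longitude subsquare x = 23; +1 → 24, wraps to 0 = a, carry into square.
Longitude square 7; +1 → 8.
Latitude subsquare k = 10; −1 → 9 = j.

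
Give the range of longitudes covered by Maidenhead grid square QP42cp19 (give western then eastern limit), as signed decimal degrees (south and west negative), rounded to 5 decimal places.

Field Q=16, P=15: +16·20° lon, +15·10° lat → SW at lon 140°, lat 60°.
Square 4, 2: +4·2° lon, +2·1° lat → SW at lon 148°, lat 62°.
Subsquare c=2, p=15: +2·0.0833333° lon, +15·0.0416667° lat → SW at lon 148.167°, lat 62.625°.
Extended square 1, 9: +1·0.00833333° lon, +9·0.00416667° lat → SW at lon 148.175°, lat 62.6625°.
Cell spans 0.00833333° lon × 0.00416667° lat.
west 148.17500, east 148.18333.

148.17500, 148.18333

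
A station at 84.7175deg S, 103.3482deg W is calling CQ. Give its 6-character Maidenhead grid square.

Offset from 180°W / 90°S: lon 76.6518°, lat 5.2825°.
Field (20°×10°, letters A–R): lon ⌊76.6518/20⌋ = 3 → D; lat ⌊5.2825/10⌋ = 0 → A.
Square (2°×1°, digits 0–9): lon ⌊16.6518/2⌋ = 8; lat ⌊5.2825/1⌋ = 5.
Subsquare (5′×2.5′, letters a–x): lon ⌊0.6518/0.0833333⌋ = 7 → h; lat ⌊0.2825/0.0416667⌋ = 6 → g.

DA85hg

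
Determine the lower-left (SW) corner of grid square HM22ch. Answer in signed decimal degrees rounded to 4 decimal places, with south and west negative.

32.2917, -35.8333

Field H=7, M=12: +7·20° lon, +12·10° lat → SW at lon -40°, lat 30°.
Square 2, 2: +2·2° lon, +2·1° lat → SW at lon -36°, lat 32°.
Subsquare c=2, h=7: +2·0.0833333° lon, +7·0.0416667° lat → SW at lon -35.8333°, lat 32.2917°.
latitude 32.2917, longitude -35.8333.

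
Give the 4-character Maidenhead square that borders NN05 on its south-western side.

Longitude square 0; −1 → -1, wraps to 9, carry into field.
Longitude field N = 13; −1 → 12 = M.
Latitude square 5; −1 → 4.

MN94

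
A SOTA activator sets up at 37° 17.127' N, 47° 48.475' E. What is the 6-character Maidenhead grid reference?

LM37vg

Shift to the Maidenhead origin (180°W, 90°S): lon 227.8079, lat 127.2854.
Field: lon ⌊227.8079/20⌋ = 11 → L; lat ⌊127.2854/10⌋ = 12 → M.
Square: lon ⌊7.8079/2⌋ = 3; lat ⌊7.2854/1⌋ = 7.
Subsquare: lon ⌊1.8079/0.0833333⌋ = 21 → v; lat ⌊0.2854/0.0416667⌋ = 6 → g.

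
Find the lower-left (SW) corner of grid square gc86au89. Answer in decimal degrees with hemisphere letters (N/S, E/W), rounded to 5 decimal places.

63.12917° S, 43.93333° W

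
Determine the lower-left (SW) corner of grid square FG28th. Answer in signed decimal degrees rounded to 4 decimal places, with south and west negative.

-21.7083, -74.4167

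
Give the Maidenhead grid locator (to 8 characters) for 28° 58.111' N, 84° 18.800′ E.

NL28dx72

Add 180° to longitude and 90° to latitude: 264.31333, 118.96852.
Field: lon ⌊264.31333/20⌋ = 13 → N; lat ⌊118.96852/10⌋ = 11 → L.
Square: lon ⌊4.31333/2⌋ = 2; lat ⌊8.96852/1⌋ = 8.
Subsquare: lon ⌊0.31333/0.0833333⌋ = 3 → d; lat ⌊0.96852/0.0416667⌋ = 23 → x.
Extended square: lon ⌊0.06333/0.00833333⌋ = 7; lat ⌊0.01018/0.00416667⌋ = 2.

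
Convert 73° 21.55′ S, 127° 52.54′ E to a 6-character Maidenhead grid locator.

PB36wp

Add 180° to longitude and 90° to latitude: 307.8757, 16.6408.
Field: 307.8757/20 → 15 → P, 16.6408/10 → 1 → B; chars PB.
Square: 7.8757/2 → 3, 6.6408/1 → 6; chars 36.
Subsquare: 1.8757/0.0833333 → 22 → w, 0.6408/0.0416667 → 15 → p; chars wp.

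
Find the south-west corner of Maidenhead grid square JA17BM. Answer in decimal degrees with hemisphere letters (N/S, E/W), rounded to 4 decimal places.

82.5000° S, 2.0833° E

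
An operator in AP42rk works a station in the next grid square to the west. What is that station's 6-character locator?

AP42qk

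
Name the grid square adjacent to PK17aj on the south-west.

PK07xi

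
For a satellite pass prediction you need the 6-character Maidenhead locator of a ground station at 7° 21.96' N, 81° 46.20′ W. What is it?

EJ97ci

Shift to the Maidenhead origin (180°W, 90°S): lon 98.2300, lat 97.3660.
Field: 98.2300/20 → 4 → E, 97.3660/10 → 9 → J; chars EJ.
Square: 18.2300/2 → 9, 7.3660/1 → 7; chars 97.
Subsquare: 0.2300/0.0833333 → 2 → c, 0.3660/0.0416667 → 8 → i; chars ci.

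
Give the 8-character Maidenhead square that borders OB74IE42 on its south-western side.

OB74ie31

Longitude extended square 4; −1 → 3.
Latitude extended square 2; −1 → 1.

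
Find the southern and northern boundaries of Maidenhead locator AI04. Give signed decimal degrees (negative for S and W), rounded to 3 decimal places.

Field A=0, I=8: +0·20° lon, +8·10° lat → SW at lon -180°, lat -10°.
Square 0, 4: +0·2° lon, +4·1° lat → SW at lon -180°, lat -6°.
Cell spans 2° lon × 1° lat.
south -6.000, north -5.000.

-6.000, -5.000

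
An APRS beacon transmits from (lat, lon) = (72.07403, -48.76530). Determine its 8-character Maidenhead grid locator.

GQ52ob87

Offset from 180°W / 90°S: lon 131.23470°, lat 162.07403°.
Field: lon ⌊131.23470/20⌋ = 6 → G; lat ⌊162.07403/10⌋ = 16 → Q.
Square: lon ⌊11.23470/2⌋ = 5; lat ⌊2.07403/1⌋ = 2.
Subsquare: lon ⌊1.23470/0.0833333⌋ = 14 → o; lat ⌊0.07403/0.0416667⌋ = 1 → b.
Extended square: lon ⌊0.06803/0.00833333⌋ = 8; lat ⌊0.03236/0.00416667⌋ = 7.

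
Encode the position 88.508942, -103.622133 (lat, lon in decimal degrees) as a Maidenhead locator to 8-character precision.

DR88em52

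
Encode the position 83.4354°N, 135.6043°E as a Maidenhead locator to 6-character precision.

PR73tk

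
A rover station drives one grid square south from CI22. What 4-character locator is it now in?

CI21

Latitude square 2; −1 → 1.
The longitude characters are unchanged.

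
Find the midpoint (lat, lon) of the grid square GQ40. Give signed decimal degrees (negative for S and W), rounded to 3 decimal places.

70.500, -51.000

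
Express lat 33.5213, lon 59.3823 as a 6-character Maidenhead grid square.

LM93qm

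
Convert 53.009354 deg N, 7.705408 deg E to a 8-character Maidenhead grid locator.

JO33ua42

Add 180° to longitude and 90° to latitude: 187.70541, 143.00935.
Field: lon ⌊187.70541/20⌋ = 9 → J; lat ⌊143.00935/10⌋ = 14 → O.
Square: lon ⌊7.70541/2⌋ = 3; lat ⌊3.00935/1⌋ = 3.
Subsquare: lon ⌊1.70541/0.0833333⌋ = 20 → u; lat ⌊0.00935/0.0416667⌋ = 0 → a.
Extended square: lon ⌊0.03874/0.00833333⌋ = 4; lat ⌊0.00935/0.00416667⌋ = 2.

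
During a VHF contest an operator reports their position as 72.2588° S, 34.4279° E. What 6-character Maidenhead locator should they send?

KB77fr

Shift to the Maidenhead origin (180°W, 90°S): lon 214.4279, lat 17.7412.
Field (20°×10°, letters A–R): 214.4279/20 → 10 → K, 17.7412/10 → 1 → B; chars KB.
Square (2°×1°, digits 0–9): 14.4279/2 → 7, 7.7412/1 → 7; chars 77.
Subsquare (5′×2.5′, letters a–x): 0.4279/0.0833333 → 5 → f, 0.7412/0.0416667 → 17 → r; chars fr.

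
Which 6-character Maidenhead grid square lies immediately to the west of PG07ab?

OG97xb

Longitude subsquare a = 0; −1 → -1, wraps to 23 = x, carry into square.
Longitude square 0; −1 → -1, wraps to 9, carry into field.
Longitude field P = 15; −1 → 14 = O.
The latitude characters are unchanged.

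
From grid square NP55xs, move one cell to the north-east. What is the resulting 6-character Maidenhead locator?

Longitude subsquare x = 23; +1 → 24, wraps to 0 = a, carry into square.
Longitude square 5; +1 → 6.
Latitude subsquare s = 18; +1 → 19 = t.

NP65at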